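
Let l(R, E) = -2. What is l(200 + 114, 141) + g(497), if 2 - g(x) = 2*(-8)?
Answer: 16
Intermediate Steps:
g(x) = 18 (g(x) = 2 - 2*(-8) = 2 - 1*(-16) = 2 + 16 = 18)
l(200 + 114, 141) + g(497) = -2 + 18 = 16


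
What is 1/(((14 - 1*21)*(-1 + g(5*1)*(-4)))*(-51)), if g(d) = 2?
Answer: -1/3213 ≈ -0.00031124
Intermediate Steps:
1/(((14 - 1*21)*(-1 + g(5*1)*(-4)))*(-51)) = 1/(((14 - 1*21)*(-1 + 2*(-4)))*(-51)) = 1/(((14 - 21)*(-1 - 8))*(-51)) = 1/(-7*(-9)*(-51)) = 1/(63*(-51)) = 1/(-3213) = -1/3213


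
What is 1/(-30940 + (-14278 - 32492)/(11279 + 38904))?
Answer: -50183/1552708790 ≈ -3.2320e-5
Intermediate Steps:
1/(-30940 + (-14278 - 32492)/(11279 + 38904)) = 1/(-30940 - 46770/50183) = 1/(-1552708790/50183) = -50183/1552708790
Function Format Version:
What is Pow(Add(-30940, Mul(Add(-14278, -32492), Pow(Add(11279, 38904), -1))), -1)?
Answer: Rational(-50183, 1552708790) ≈ -3.2320e-5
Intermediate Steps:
Pow(Add(-30940, Mul(Add(-14278, -32492), Pow(Add(11279, 38904), -1))), -1) = Pow(Add(-30940, Mul(-46770, Pow(50183, -1))), -1) = Pow(Add(-30940, Mul(-46770, Rational(1, 50183))), -1) = Pow(Add(-30940, Rational(-46770, 50183)), -1) = Pow(Rational(-1552708790, 50183), -1) = Rational(-50183, 1552708790)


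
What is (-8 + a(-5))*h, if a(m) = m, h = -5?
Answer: 65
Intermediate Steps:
(-8 + a(-5))*h = (-8 - 5)*(-5) = -13*(-5) = 65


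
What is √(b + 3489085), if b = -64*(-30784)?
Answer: √5459261 ≈ 2336.5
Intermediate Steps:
b = 1970176
√(b + 3489085) = √(1970176 + 3489085) = √5459261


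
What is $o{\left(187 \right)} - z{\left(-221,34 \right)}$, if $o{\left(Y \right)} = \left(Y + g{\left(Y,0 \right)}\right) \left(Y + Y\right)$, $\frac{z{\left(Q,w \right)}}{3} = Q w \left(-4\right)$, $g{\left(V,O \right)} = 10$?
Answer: $-16490$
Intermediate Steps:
$z{\left(Q,w \right)} = - 12 Q w$ ($z{\left(Q,w \right)} = 3 Q w \left(-4\right) = 3 \left(- 4 Q w\right) = - 12 Q w$)
$o{\left(Y \right)} = 2 Y \left(10 + Y\right)$ ($o{\left(Y \right)} = \left(Y + 10\right) \left(Y + Y\right) = \left(10 + Y\right) 2 Y = 2 Y \left(10 + Y\right)$)
$o{\left(187 \right)} - z{\left(-221,34 \right)} = 2 \cdot 187 \left(10 + 187\right) - \left(-12\right) \left(-221\right) 34 = 2 \cdot 187 \cdot 197 - 90168 = 73678 - 90168 = -16490$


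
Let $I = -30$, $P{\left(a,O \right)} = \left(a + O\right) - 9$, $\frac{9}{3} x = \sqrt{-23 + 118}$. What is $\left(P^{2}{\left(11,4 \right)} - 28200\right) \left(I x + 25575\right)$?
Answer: $-720294300 + 281640 \sqrt{95} \approx -7.1755 \cdot 10^{8}$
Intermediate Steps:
$x = \frac{\sqrt{95}}{3}$ ($x = \frac{\sqrt{-23 + 118}}{3} = \frac{\sqrt{95}}{3} \approx 3.2489$)
$P{\left(a,O \right)} = -9 + O + a$ ($P{\left(a,O \right)} = \left(O + a\right) - 9 = -9 + O + a$)
$\left(P^{2}{\left(11,4 \right)} - 28200\right) \left(I x + 25575\right) = \left(\left(-9 + 4 + 11\right)^{2} - 28200\right) \left(- 30 \frac{\sqrt{95}}{3} + 25575\right) = \left(6^{2} - 28200\right) \left(- 10 \sqrt{95} + 25575\right) = \left(36 - 28200\right) \left(25575 - 10 \sqrt{95}\right) = - 28164 \left(25575 - 10 \sqrt{95}\right) = -720294300 + 281640 \sqrt{95}$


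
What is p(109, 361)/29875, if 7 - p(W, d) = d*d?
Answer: -130314/29875 ≈ -4.3620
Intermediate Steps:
p(W, d) = 7 - d² (p(W, d) = 7 - d*d = 7 - d²)
p(109, 361)/29875 = (7 - 1*361²)/29875 = (7 - 1*130321)*(1/29875) = (7 - 130321)*(1/29875) = -130314*1/29875 = -130314/29875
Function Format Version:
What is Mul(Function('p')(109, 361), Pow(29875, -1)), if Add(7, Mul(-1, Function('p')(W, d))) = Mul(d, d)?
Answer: Rational(-130314, 29875) ≈ -4.3620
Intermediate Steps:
Function('p')(W, d) = Add(7, Mul(-1, Pow(d, 2))) (Function('p')(W, d) = Add(7, Mul(-1, Mul(d, d))) = Add(7, Mul(-1, Pow(d, 2))))
Mul(Function('p')(109, 361), Pow(29875, -1)) = Mul(Add(7, Mul(-1, Pow(361, 2))), Pow(29875, -1)) = Mul(Add(7, Mul(-1, 130321)), Rational(1, 29875)) = Mul(Add(7, -130321), Rational(1, 29875)) = Mul(-130314, Rational(1, 29875)) = Rational(-130314, 29875)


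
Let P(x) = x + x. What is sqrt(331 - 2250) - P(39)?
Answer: -78 + I*sqrt(1919) ≈ -78.0 + 43.806*I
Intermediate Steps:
P(x) = 2*x
sqrt(331 - 2250) - P(39) = sqrt(331 - 2250) - 2*39 = sqrt(-1919) - 1*78 = I*sqrt(1919) - 78 = -78 + I*sqrt(1919)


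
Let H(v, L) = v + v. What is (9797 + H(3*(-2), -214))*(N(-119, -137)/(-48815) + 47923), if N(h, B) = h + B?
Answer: 4578130457457/9763 ≈ 4.6893e+8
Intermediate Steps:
N(h, B) = B + h
H(v, L) = 2*v
(9797 + H(3*(-2), -214))*(N(-119, -137)/(-48815) + 47923) = (9797 + 2*(3*(-2)))*((-137 - 119)/(-48815) + 47923) = (9797 + 2*(-6))*(-256*(-1/48815) + 47923) = (9797 - 12)*(256/48815 + 47923) = 9785*(2339361501/48815) = 4578130457457/9763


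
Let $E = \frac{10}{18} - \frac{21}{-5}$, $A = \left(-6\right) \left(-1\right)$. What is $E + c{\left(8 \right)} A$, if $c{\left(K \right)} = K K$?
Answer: $\frac{17494}{45} \approx 388.76$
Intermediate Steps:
$c{\left(K \right)} = K^{2}$
$A = 6$
$E = \frac{214}{45}$ ($E = 10 \cdot \frac{1}{18} - - \frac{21}{5} = \frac{5}{9} + \frac{21}{5} = \frac{214}{45} \approx 4.7556$)
$E + c{\left(8 \right)} A = \frac{214}{45} + 8^{2} \cdot 6 = \frac{214}{45} + 64 \cdot 6 = \frac{214}{45} + 384 = \frac{17494}{45}$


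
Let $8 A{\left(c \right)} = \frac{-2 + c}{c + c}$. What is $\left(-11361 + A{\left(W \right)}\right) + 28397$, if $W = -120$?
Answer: $\frac{16354621}{960} \approx 17036.0$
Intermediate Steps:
$A{\left(c \right)} = \frac{-2 + c}{16 c}$ ($A{\left(c \right)} = \frac{\left(-2 + c\right) \frac{1}{c + c}}{8} = \frac{\left(-2 + c\right) \frac{1}{2 c}}{8} = \frac{\frac{1}{2} \frac{1}{c} \left(-2 + c\right)}{8} = \frac{-2 + c}{16 c}$)
$\left(-11361 + A{\left(W \right)}\right) + 28397 = \left(-11361 + \frac{-2 - 120}{16 \left(-120\right)}\right) + 28397 = \left(-11361 + \frac{1}{16} \left(- \frac{1}{120}\right) \left(-122\right)\right) + 28397 = \left(-11361 + \frac{61}{960}\right) + 28397 = - \frac{10906499}{960} + 28397 = \frac{16354621}{960}$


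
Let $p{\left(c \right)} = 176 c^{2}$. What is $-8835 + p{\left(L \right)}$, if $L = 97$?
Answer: $1647149$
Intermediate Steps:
$-8835 + p{\left(L \right)} = -8835 + 176 \cdot 97^{2} = -8835 + 176 \cdot 9409 = -8835 + 1655984 = 1647149$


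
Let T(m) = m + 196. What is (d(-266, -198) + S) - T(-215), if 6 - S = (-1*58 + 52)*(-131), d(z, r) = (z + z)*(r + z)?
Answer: 246087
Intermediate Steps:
d(z, r) = 2*z*(r + z) (d(z, r) = (2*z)*(r + z) = 2*z*(r + z))
S = -780 (S = 6 - (-1*58 + 52)*(-131) = 6 - (-58 + 52)*(-131) = 6 - (-6)*(-131) = 6 - 1*786 = 6 - 786 = -780)
T(m) = 196 + m
(d(-266, -198) + S) - T(-215) = (2*(-266)*(-198 - 266) - 780) - (196 - 215) = (2*(-266)*(-464) - 780) - 1*(-19) = (246848 - 780) + 19 = 246068 + 19 = 246087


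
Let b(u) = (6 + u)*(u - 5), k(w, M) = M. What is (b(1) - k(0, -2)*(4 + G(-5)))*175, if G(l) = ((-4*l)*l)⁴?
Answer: 34999996500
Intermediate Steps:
G(l) = 256*l⁸ (G(l) = (-4*l²)⁴ = 256*l⁸)
b(u) = (-5 + u)*(6 + u) (b(u) = (6 + u)*(-5 + u) = (-5 + u)*(6 + u))
(b(1) - k(0, -2)*(4 + G(-5)))*175 = ((-30 + 1 + 1²) - (-2)*(4 + 256*(-5)⁸))*175 = ((-30 + 1 + 1) - (-2)*(4 + 256*390625))*175 = (-28 - (-2)*(4 + 100000000))*175 = (-28 - (-2)*100000004)*175 = (-28 - 1*(-200000008))*175 = (-28 + 200000008)*175 = 199999980*175 = 34999996500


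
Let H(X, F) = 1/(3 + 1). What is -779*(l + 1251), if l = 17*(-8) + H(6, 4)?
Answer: -3475119/4 ≈ -8.6878e+5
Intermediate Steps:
H(X, F) = ¼ (H(X, F) = 1/4 = ¼)
l = -543/4 (l = 17*(-8) + ¼ = -136 + ¼ = -543/4 ≈ -135.75)
-779*(l + 1251) = -779*(-543/4 + 1251) = -779*4461/4 = -3475119/4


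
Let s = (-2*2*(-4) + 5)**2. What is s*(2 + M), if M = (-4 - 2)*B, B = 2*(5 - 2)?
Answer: -14994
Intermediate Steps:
B = 6 (B = 2*3 = 6)
M = -36 (M = (-4 - 2)*6 = -6*6 = -36)
s = 441 (s = (-4*(-4) + 5)**2 = (16 + 5)**2 = 21**2 = 441)
s*(2 + M) = 441*(2 - 36) = 441*(-34) = -14994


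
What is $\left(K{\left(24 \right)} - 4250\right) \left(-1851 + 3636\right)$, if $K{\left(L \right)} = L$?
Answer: $-7543410$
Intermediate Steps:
$\left(K{\left(24 \right)} - 4250\right) \left(-1851 + 3636\right) = \left(24 - 4250\right) \left(-1851 + 3636\right) = \left(-4226\right) 1785 = -7543410$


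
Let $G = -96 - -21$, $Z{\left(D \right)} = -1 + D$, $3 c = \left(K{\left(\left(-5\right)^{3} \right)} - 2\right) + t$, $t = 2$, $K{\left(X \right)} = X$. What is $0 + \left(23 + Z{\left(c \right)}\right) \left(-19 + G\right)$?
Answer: $\frac{5546}{3} \approx 1848.7$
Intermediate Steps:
$c = - \frac{125}{3}$ ($c = \frac{\left(\left(-5\right)^{3} - 2\right) + 2}{3} = \frac{\left(-125 - 2\right) + 2}{3} = \frac{-127 + 2}{3} = \frac{1}{3} \left(-125\right) = - \frac{125}{3} \approx -41.667$)
$G = -75$ ($G = -96 + 21 = -75$)
$0 + \left(23 + Z{\left(c \right)}\right) \left(-19 + G\right) = 0 + \left(23 - \frac{128}{3}\right) \left(-19 - 75\right) = 0 + \left(23 - \frac{128}{3}\right) \left(-94\right) = 0 - - \frac{5546}{3} = 0 + \frac{5546}{3} = \frac{5546}{3}$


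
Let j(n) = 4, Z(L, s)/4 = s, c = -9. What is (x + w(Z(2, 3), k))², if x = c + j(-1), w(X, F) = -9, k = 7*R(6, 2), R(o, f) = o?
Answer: 196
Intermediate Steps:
Z(L, s) = 4*s
k = 42 (k = 7*6 = 42)
x = -5 (x = -9 + 4 = -5)
(x + w(Z(2, 3), k))² = (-5 - 9)² = (-14)² = 196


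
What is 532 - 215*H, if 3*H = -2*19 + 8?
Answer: 2682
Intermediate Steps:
H = -10 (H = (-2*19 + 8)/3 = (-38 + 8)/3 = (⅓)*(-30) = -10)
532 - 215*H = 532 - 215*(-10) = 532 + 2150 = 2682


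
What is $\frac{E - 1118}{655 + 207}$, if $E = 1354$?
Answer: $\frac{118}{431} \approx 0.27378$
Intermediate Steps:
$\frac{E - 1118}{655 + 207} = \frac{1354 - 1118}{655 + 207} = \frac{236}{862} = 236 \cdot \frac{1}{862} = \frac{118}{431}$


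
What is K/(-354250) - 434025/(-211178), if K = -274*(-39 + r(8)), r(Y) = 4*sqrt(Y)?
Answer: 5826796467/2877300250 + 1096*sqrt(2)/177125 ≈ 2.0338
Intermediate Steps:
K = 10686 - 2192*sqrt(2) (K = -274*(-39 + 4*sqrt(8)) = -274*(-39 + 4*(2*sqrt(2))) = -274*(-39 + 8*sqrt(2)) = 10686 - 2192*sqrt(2) ≈ 7586.0)
K/(-354250) - 434025/(-211178) = (10686 - 2192*sqrt(2))/(-354250) - 434025/(-211178) = (10686 - 2192*sqrt(2))*(-1/354250) - 434025*(-1/211178) = (-411/13625 + 1096*sqrt(2)/177125) + 434025/211178 = 5826796467/2877300250 + 1096*sqrt(2)/177125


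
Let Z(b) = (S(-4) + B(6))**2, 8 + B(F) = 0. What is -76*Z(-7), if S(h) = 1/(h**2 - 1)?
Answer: -1076236/225 ≈ -4783.3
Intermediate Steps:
B(F) = -8 (B(F) = -8 + 0 = -8)
S(h) = 1/(-1 + h**2)
Z(b) = 14161/225 (Z(b) = (1/(-1 + (-4)**2) - 8)**2 = (1/(-1 + 16) - 8)**2 = (1/15 - 8)**2 = (-119/15)**2 = 14161/225)
-76*Z(-7) = -76*14161/225 = -1076236/225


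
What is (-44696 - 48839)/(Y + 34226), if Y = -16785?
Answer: -93535/17441 ≈ -5.3629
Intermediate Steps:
(-44696 - 48839)/(Y + 34226) = (-44696 - 48839)/(-16785 + 34226) = -93535/17441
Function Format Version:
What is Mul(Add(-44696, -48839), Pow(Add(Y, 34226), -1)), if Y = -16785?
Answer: Rational(-93535, 17441) ≈ -5.3629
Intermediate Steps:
Mul(Add(-44696, -48839), Pow(Add(Y, 34226), -1)) = Mul(Add(-44696, -48839), Pow(Add(-16785, 34226), -1)) = Mul(-93535, Pow(17441, -1)) = Mul(-93535, Rational(1, 17441)) = Rational(-93535, 17441)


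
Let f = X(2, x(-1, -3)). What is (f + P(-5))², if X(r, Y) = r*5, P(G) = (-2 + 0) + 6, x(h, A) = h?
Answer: 196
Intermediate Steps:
P(G) = 4 (P(G) = -2 + 6 = 4)
X(r, Y) = 5*r
f = 10 (f = 5*2 = 10)
(f + P(-5))² = (10 + 4)² = 14² = 196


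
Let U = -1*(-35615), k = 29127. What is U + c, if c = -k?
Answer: 6488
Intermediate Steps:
U = 35615
c = -29127 (c = -1*29127 = -29127)
U + c = 35615 - 29127 = 6488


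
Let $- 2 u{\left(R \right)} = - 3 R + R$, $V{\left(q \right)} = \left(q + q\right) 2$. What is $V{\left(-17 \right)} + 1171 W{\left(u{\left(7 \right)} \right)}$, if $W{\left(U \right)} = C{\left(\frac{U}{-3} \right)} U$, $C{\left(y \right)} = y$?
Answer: $- \frac{57583}{3} \approx -19194.0$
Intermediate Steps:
$V{\left(q \right)} = 4 q$ ($V{\left(q \right)} = 2 q 2 = 4 q$)
$u{\left(R \right)} = R$ ($u{\left(R \right)} = - \frac{- 3 R + R}{2} = - \frac{\left(-2\right) R}{2} = R$)
$W{\left(U \right)} = - \frac{U^{2}}{3}$ ($W{\left(U \right)} = \frac{U}{-3} U = U \left(- \frac{1}{3}\right) U = - \frac{U}{3} U = - \frac{U^{2}}{3}$)
$V{\left(-17 \right)} + 1171 W{\left(u{\left(7 \right)} \right)} = 4 \left(-17\right) + 1171 \left(- \frac{7^{2}}{3}\right) = -68 + 1171 \left(\left(- \frac{1}{3}\right) 49\right) = -68 + 1171 \left(- \frac{49}{3}\right) = -68 - \frac{57379}{3} = - \frac{57583}{3}$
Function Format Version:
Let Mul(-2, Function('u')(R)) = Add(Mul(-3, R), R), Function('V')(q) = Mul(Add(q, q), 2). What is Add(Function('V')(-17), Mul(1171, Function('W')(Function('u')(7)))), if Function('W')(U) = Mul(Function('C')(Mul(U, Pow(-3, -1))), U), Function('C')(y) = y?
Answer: Rational(-57583, 3) ≈ -19194.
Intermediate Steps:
Function('V')(q) = Mul(4, q) (Function('V')(q) = Mul(Mul(2, q), 2) = Mul(4, q))
Function('u')(R) = R (Function('u')(R) = Mul(Rational(-1, 2), Add(Mul(-3, R), R)) = Mul(Rational(-1, 2), Mul(-2, R)) = R)
Function('W')(U) = Mul(Rational(-1, 3), Pow(U, 2)) (Function('W')(U) = Mul(Mul(U, Pow(-3, -1)), U) = Mul(Mul(U, Rational(-1, 3)), U) = Mul(Mul(Rational(-1, 3), U), U) = Mul(Rational(-1, 3), Pow(U, 2)))
Add(Function('V')(-17), Mul(1171, Function('W')(Function('u')(7)))) = Add(Mul(4, -17), Mul(1171, Mul(Rational(-1, 3), Pow(7, 2)))) = Add(-68, Mul(1171, Mul(Rational(-1, 3), 49))) = Add(-68, Mul(1171, Rational(-49, 3))) = Add(-68, Rational(-57379, 3)) = Rational(-57583, 3)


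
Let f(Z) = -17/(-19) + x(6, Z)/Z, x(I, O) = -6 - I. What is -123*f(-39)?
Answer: -36531/247 ≈ -147.90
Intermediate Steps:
f(Z) = 17/19 - 12/Z (f(Z) = -17/(-19) + (-6 - 1*6)/Z = -17*(-1/19) + (-6 - 6)/Z = 17/19 - 12/Z)
-123*f(-39) = -123*(17/19 - 12/(-39)) = -123*(17/19 - 12*(-1/39)) = -123*(17/19 + 4/13) = -123*297/247 = -36531/247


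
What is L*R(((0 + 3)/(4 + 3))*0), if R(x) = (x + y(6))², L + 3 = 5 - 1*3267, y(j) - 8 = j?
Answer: -639940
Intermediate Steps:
y(j) = 8 + j
L = -3265 (L = -3 + (5 - 1*3267) = -3 + (5 - 3267) = -3 - 3262 = -3265)
R(x) = (14 + x)² (R(x) = (x + (8 + 6))² = (x + 14)² = (14 + x)²)
L*R(((0 + 3)/(4 + 3))*0) = -3265*(14 + ((0 + 3)/(4 + 3))*0)² = -3265*(14 + (3/7)*0)² = -3265*(14 + 0)² = -3265*14² = -3265*196 = -639940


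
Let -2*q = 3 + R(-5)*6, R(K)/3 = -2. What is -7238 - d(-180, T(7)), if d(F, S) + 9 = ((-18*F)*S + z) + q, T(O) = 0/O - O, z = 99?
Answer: 30671/2 ≈ 15336.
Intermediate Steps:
R(K) = -6 (R(K) = 3*(-2) = -6)
T(O) = -O (T(O) = 0 - O = -O)
q = 33/2 (q = -(3 - 6*6)/2 = -(3 - 36)/2 = -½*(-33) = 33/2 ≈ 16.500)
d(F, S) = 213/2 - 18*F*S (d(F, S) = -9 + (((-18*F)*S + 99) + 33/2) = -9 + ((-18*F*S + 99) + 33/2) = -9 + ((99 - 18*F*S) + 33/2) = -9 + (231/2 - 18*F*S) = 213/2 - 18*F*S)
-7238 - d(-180, T(7)) = -7238 - (213/2 - 18*(-180)*(-1*7)) = -7238 - (213/2 - 18*(-180)*(-7)) = -7238 - (213/2 - 22680) = -7238 - 1*(-45147/2) = -7238 + 45147/2 = 30671/2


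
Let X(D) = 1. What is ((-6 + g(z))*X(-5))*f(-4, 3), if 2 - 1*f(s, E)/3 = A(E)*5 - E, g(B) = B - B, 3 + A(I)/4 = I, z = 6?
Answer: -90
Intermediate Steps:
A(I) = -12 + 4*I
g(B) = 0
f(s, E) = 186 - 57*E (f(s, E) = 6 - 3*((-12 + 4*E)*5 - E) = 6 - 3*((-60 + 20*E) - E) = 6 - 3*(-60 + 19*E) = 6 + (180 - 57*E) = 186 - 57*E)
((-6 + g(z))*X(-5))*f(-4, 3) = ((-6 + 0)*1)*(186 - 57*3) = (-6*1)*(186 - 171) = -6*15 = -90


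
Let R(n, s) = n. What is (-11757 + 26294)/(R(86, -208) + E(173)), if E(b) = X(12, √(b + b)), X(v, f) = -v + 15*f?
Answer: -537869/36187 + 218055*√346/72374 ≈ 41.179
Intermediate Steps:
E(b) = -12 + 15*√2*√b (E(b) = -1*12 + 15*√(b + b) = -12 + 15*√(2*b) = -12 + 15*(√2*√b) = -12 + 15*√2*√b)
(-11757 + 26294)/(R(86, -208) + E(173)) = (-11757 + 26294)/(86 + (-12 + 15*√2*√173)) = 14537/(86 + (-12 + 15*√346)) = 14537/(74 + 15*√346)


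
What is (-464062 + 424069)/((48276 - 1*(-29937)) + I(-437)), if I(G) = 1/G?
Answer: -17476941/34179080 ≈ -0.51133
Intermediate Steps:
(-464062 + 424069)/((48276 - 1*(-29937)) + I(-437)) = (-464062 + 424069)/((48276 - 1*(-29937)) + 1/(-437)) = -39993/((48276 + 29937) - 1/437) = -39993/(78213 - 1/437) = -39993/34179080/437 = -39993*437/34179080 = -17476941/34179080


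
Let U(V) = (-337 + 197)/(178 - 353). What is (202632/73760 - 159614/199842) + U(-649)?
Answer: 506419153/184254324 ≈ 2.7485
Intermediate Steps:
U(V) = ⅘ (U(V) = -140/(-175) = -140*(-1/175) = ⅘)
(202632/73760 - 159614/199842) + U(-649) = (202632/73760 - 159614/199842) + ⅘ = (202632*(1/73760) - 159614*1/199842) + ⅘ = (25329/9220 - 79807/99921) + ⅘ = 1795078469/921271620 + ⅘ = 506419153/184254324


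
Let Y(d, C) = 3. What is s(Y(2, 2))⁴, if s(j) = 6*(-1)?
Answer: 1296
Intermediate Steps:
s(j) = -6
s(Y(2, 2))⁴ = (-6)⁴ = 1296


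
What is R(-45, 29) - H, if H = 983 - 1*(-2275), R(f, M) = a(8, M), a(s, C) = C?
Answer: -3229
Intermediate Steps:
R(f, M) = M
H = 3258 (H = 983 + 2275 = 3258)
R(-45, 29) - H = 29 - 1*3258 = 29 - 3258 = -3229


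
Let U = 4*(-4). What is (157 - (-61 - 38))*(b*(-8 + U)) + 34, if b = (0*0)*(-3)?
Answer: 34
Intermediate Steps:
b = 0 (b = 0*(-3) = 0)
U = -16
(157 - (-61 - 38))*(b*(-8 + U)) + 34 = (157 - (-61 - 38))*(0*(-8 - 16)) + 34 = (157 - 1*(-99))*(0*(-24)) + 34 = (157 + 99)*0 + 34 = 256*0 + 34 = 0 + 34 = 34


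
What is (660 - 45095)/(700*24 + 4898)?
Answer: -44435/21698 ≈ -2.0479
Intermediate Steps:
(660 - 45095)/(700*24 + 4898) = -44435/(16800 + 4898) = -44435/21698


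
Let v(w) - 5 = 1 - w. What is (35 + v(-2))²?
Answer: 1849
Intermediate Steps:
v(w) = 6 - w (v(w) = 5 + (1 - w) = 6 - w)
(35 + v(-2))² = (35 + (6 - 1*(-2)))² = (35 + (6 + 2))² = (35 + 8)² = 43² = 1849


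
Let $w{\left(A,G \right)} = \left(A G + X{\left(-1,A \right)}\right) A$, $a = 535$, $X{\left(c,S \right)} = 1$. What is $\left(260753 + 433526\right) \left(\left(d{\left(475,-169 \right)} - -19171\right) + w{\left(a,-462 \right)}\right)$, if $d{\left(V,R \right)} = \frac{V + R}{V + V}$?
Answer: $- \frac{2294874036111127}{25} \approx -9.1795 \cdot 10^{13}$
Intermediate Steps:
$d{\left(V,R \right)} = \frac{R + V}{2 V}$
$w{\left(A,G \right)} = A \left(1 + A G\right)$ ($w{\left(A,G \right)} = \left(A G + 1\right) A = \left(1 + A G\right) A = A \left(1 + A G\right)$)
$\left(260753 + 433526\right) \left(\left(d{\left(475,-169 \right)} - -19171\right) + w{\left(a,-462 \right)}\right) = \left(260753 + 433526\right) \left(\left(\frac{-169 + 475}{2 \cdot 475} - -19171\right) + 535 \left(1 + 535 \left(-462\right)\right)\right) = 694279 \left(\left(\frac{1}{2} \cdot \frac{1}{475} \cdot 306 + 19171\right) + 535 \left(1 - 247170\right)\right) = 694279 \left(\left(\frac{153}{475} + 19171\right) + 535 \left(-247169\right)\right) = 694279 \left(\frac{9106378}{475} - 132235415\right) = 694279 \left(- \frac{62802715747}{475}\right) = - \frac{2294874036111127}{25}$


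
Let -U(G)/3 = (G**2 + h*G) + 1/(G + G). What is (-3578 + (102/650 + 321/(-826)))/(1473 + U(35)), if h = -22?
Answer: -960576299/28981095 ≈ -33.145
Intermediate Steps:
U(G) = -3*G**2 + 66*G - 3/(2*G) (U(G) = -3*((G**2 - 22*G) + 1/(G + G)) = -3*((G**2 - 22*G) + 1/(2*G)) = -3*(G**2 + 1/(2*G) - 22*G) = -3*G**2 + 66*G - 3/(2*G))
(-3578 + (102/650 + 321/(-826)))/(1473 + U(35)) = (-3578 + (102/650 + 321/(-826)))/(1473 + (3/2)*(-1 + 2*35**2*(22 - 1*35))/35) = (-3578 + (102*(1/650) + 321*(-1/826)))/(1473 + (3/2)*(1/35)*(-1 + 2*1225*(22 - 35))) = (-3578 + (51/325 - 321/826))/(1473 + (3/2)*(1/35)*(-1 + 2*1225*(-13))) = (-3578 - 62199/268450)/(1473 + (3/2)*(1/35)*(-1 - 31850)) = -960576299/(268450*(1473 + (3/2)*(1/35)*(-31851))) = -960576299/(268450*(1473 - 95553/70)) = -960576299/(268450*7557/70) = -960576299/268450*70/7557 = -960576299/28981095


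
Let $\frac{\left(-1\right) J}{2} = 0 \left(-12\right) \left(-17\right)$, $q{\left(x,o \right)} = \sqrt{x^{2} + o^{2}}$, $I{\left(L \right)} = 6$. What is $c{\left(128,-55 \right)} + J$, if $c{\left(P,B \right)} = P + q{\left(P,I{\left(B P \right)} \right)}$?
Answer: $128 + 2 \sqrt{4105} \approx 256.14$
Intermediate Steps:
$q{\left(x,o \right)} = \sqrt{o^{2} + x^{2}}$
$c{\left(P,B \right)} = P + \sqrt{36 + P^{2}}$ ($c{\left(P,B \right)} = P + \sqrt{6^{2} + P^{2}} = P + \sqrt{36 + P^{2}}$)
$J = 0$ ($J = - 2 \cdot 0 \left(-12\right) \left(-17\right) = - 2 \cdot 0 \left(-17\right) = \left(-2\right) 0 = 0$)
$c{\left(128,-55 \right)} + J = \left(128 + \sqrt{36 + 128^{2}}\right) + 0 = \left(128 + \sqrt{36 + 16384}\right) + 0 = \left(128 + \sqrt{16420}\right) + 0 = \left(128 + 2 \sqrt{4105}\right) + 0 = 128 + 2 \sqrt{4105}$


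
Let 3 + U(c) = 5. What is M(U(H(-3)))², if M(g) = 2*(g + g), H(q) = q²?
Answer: 64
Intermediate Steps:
U(c) = 2 (U(c) = -3 + 5 = 2)
M(g) = 4*g (M(g) = 2*(2*g) = 4*g)
M(U(H(-3)))² = (4*2)² = 8² = 64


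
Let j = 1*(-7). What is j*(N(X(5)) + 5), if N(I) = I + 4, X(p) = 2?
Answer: -77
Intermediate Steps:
j = -7
N(I) = 4 + I
j*(N(X(5)) + 5) = -7*((4 + 2) + 5) = -7*(6 + 5) = -7*11 = -77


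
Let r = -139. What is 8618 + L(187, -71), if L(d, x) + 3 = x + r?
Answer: 8405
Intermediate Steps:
L(d, x) = -142 + x (L(d, x) = -3 + (x - 139) = -3 + (-139 + x) = -142 + x)
8618 + L(187, -71) = 8618 + (-142 - 71) = 8618 - 213 = 8405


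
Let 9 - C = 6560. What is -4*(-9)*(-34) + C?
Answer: -7775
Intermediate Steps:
C = -6551 (C = 9 - 1*6560 = 9 - 6560 = -6551)
-4*(-9)*(-34) + C = -4*(-9)*(-34) - 6551 = 36*(-34) - 6551 = -1224 - 6551 = -7775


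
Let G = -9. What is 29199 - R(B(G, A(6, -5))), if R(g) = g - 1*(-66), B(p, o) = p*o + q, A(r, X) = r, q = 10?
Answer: 29177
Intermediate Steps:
B(p, o) = 10 + o*p (B(p, o) = p*o + 10 = o*p + 10 = 10 + o*p)
R(g) = 66 + g (R(g) = g + 66 = 66 + g)
29199 - R(B(G, A(6, -5))) = 29199 - (66 + (10 + 6*(-9))) = 29199 - (66 + (10 - 54)) = 29199 - (66 - 44) = 29199 - 1*22 = 29199 - 22 = 29177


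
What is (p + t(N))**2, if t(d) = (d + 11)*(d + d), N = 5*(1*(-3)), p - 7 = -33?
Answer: 8836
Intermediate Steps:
p = -26 (p = 7 - 33 = -26)
N = -15 (N = 5*(-3) = -15)
t(d) = 2*d*(11 + d) (t(d) = (11 + d)*(2*d) = 2*d*(11 + d))
(p + t(N))**2 = (-26 + 2*(-15)*(11 - 15))**2 = (-26 + 2*(-15)*(-4))**2 = (-26 + 120)**2 = 94**2 = 8836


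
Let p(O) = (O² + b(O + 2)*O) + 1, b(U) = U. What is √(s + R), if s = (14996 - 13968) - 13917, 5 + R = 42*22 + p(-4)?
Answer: I*√11945 ≈ 109.29*I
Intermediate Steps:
p(O) = 1 + O² + O*(2 + O) (p(O) = (O² + (O + 2)*O) + 1 = (O² + (2 + O)*O) + 1 = (O² + O*(2 + O)) + 1 = 1 + O² + O*(2 + O))
R = 944 (R = -5 + (42*22 + (1 + (-4)² - 4*(2 - 4))) = -5 + (924 + (1 + 16 - 4*(-2))) = -5 + (924 + (1 + 16 + 8)) = -5 + (924 + 25) = -5 + 949 = 944)
s = -12889 (s = 1028 - 13917 = -12889)
√(s + R) = √(-12889 + 944) = √(-11945) = I*√11945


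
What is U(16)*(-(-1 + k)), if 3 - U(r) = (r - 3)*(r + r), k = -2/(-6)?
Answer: -826/3 ≈ -275.33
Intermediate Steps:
k = ⅓ (k = -2*(-⅙) = ⅓ ≈ 0.33333)
U(r) = 3 - 2*r*(-3 + r) (U(r) = 3 - (r - 3)*(r + r) = 3 - (-3 + r)*2*r = 3 - 2*r*(-3 + r))
U(16)*(-(-1 + k)) = (3 - 2*16² + 6*16)*(-(-1 + ⅓)) = (3 - 2*256 + 96)*(-1*(-⅔)) = (3 - 512 + 96)*(⅔) = -413*⅔ = -826/3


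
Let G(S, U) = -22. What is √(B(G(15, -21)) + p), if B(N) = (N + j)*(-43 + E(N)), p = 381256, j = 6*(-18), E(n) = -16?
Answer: 3*√43214 ≈ 623.64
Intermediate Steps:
j = -108
B(N) = 6372 - 59*N (B(N) = (N - 108)*(-43 - 16) = (-108 + N)*(-59) = 6372 - 59*N)
√(B(G(15, -21)) + p) = √((6372 - 59*(-22)) + 381256) = √((6372 + 1298) + 381256) = √(7670 + 381256) = √388926 = 3*√43214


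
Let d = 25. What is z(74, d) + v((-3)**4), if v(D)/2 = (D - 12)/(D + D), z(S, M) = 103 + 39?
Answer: 3857/27 ≈ 142.85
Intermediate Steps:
z(S, M) = 142
v(D) = (-12 + D)/D (v(D) = 2*((D - 12)/(D + D)) = 2*((-12 + D)/((2*D))) = 2*((-12 + D)*(1/(2*D))) = 2*((-12 + D)/(2*D)) = (-12 + D)/D)
z(74, d) + v((-3)**4) = 142 + (-12 + (-3)**4)/((-3)**4) = 142 + (-12 + 81)/81 = 142 + (1/81)*69 = 142 + 23/27 = 3857/27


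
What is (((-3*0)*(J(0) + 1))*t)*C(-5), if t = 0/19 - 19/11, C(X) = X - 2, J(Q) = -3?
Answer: 0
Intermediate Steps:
C(X) = -2 + X
t = -19/11 (t = 0*(1/19) - 19*1/11 = 0 - 19/11 = -19/11 ≈ -1.7273)
(((-3*0)*(J(0) + 1))*t)*C(-5) = (((-3*0)*(-3 + 1))*(-19/11))*(-2 - 5) = ((0*(-2))*(-19/11))*(-7) = (0*(-19/11))*(-7) = 0*(-7) = 0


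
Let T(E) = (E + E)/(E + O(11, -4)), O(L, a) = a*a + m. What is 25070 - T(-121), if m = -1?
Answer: 1328589/53 ≈ 25068.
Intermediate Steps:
O(L, a) = -1 + a**2 (O(L, a) = a*a - 1 = a**2 - 1 = -1 + a**2)
T(E) = 2*E/(15 + E) (T(E) = (E + E)/(E + (-1 + (-4)**2)) = (2*E)/(E + (-1 + 16)) = (2*E)/(E + 15) = (2*E)/(15 + E) = 2*E/(15 + E))
25070 - T(-121) = 25070 - 2*(-121)/(15 - 121) = 25070 - 2*(-121)/(-106) = 25070 - 2*(-121)*(-1)/106 = 25070 - 1*121/53 = 25070 - 121/53 = 1328589/53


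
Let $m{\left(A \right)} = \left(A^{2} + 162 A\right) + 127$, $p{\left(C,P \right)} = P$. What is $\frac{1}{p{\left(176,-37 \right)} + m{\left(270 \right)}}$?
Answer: $\frac{1}{116730} \approx 8.5668 \cdot 10^{-6}$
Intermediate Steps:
$m{\left(A \right)} = 127 + A^{2} + 162 A$
$\frac{1}{p{\left(176,-37 \right)} + m{\left(270 \right)}} = \frac{1}{-37 + \left(127 + 270^{2} + 162 \cdot 270\right)} = \frac{1}{-37 + \left(127 + 72900 + 43740\right)} = \frac{1}{-37 + 116767} = \frac{1}{116730}$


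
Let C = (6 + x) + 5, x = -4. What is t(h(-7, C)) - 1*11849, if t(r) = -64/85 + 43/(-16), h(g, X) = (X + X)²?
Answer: -16119319/1360 ≈ -11852.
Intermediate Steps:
C = 7 (C = (6 - 4) + 5 = 2 + 5 = 7)
h(g, X) = 4*X² (h(g, X) = (2*X)² = 4*X²)
t(r) = -4679/1360 (t(r) = -64*1/85 + 43*(-1/16) = -64/85 - 43/16 = -4679/1360)
t(h(-7, C)) - 1*11849 = -4679/1360 - 1*11849 = -4679/1360 - 11849 = -16119319/1360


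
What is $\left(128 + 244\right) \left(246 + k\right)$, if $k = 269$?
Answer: $191580$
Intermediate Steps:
$\left(128 + 244\right) \left(246 + k\right) = \left(128 + 244\right) \left(246 + 269\right) = 372 \cdot 515 = 191580$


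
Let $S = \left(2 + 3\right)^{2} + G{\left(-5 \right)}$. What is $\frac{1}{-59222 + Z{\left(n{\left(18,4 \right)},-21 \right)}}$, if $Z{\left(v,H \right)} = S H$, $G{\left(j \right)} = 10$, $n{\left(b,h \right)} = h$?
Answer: $- \frac{1}{59957} \approx -1.6679 \cdot 10^{-5}$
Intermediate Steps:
$S = 35$ ($S = \left(2 + 3\right)^{2} + 10 = 5^{2} + 10 = 25 + 10 = 35$)
$Z{\left(v,H \right)} = 35 H$
$\frac{1}{-59222 + Z{\left(n{\left(18,4 \right)},-21 \right)}} = \frac{1}{-59222 + 35 \left(-21\right)} = \frac{1}{-59222 - 735} = \frac{1}{-59957} = - \frac{1}{59957}$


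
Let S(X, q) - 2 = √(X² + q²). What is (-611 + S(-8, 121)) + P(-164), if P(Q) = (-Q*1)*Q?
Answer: -27505 + √14705 ≈ -27384.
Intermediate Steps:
P(Q) = -Q² (P(Q) = (-Q)*Q = -Q²)
S(X, q) = 2 + √(X² + q²)
(-611 + S(-8, 121)) + P(-164) = (-611 + (2 + √((-8)² + 121²))) - 1*(-164)² = (-611 + (2 + √(64 + 14641))) - 1*26896 = (-611 + (2 + √14705)) - 26896 = (-609 + √14705) - 26896 = -27505 + √14705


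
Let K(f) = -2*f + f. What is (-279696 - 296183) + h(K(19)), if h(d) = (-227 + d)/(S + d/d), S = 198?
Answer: -114600167/199 ≈ -5.7588e+5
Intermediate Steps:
K(f) = -f
h(d) = -227/199 + d/199 (h(d) = (-227 + d)/(198 + d/d) = (-227 + d)/(198 + 1) = (-227 + d)/199 = (-227 + d)*(1/199) = -227/199 + d/199)
(-279696 - 296183) + h(K(19)) = (-279696 - 296183) + (-227/199 + (-1*19)/199) = -575879 + (-227/199 + (1/199)*(-19)) = -575879 + (-227/199 - 19/199) = -575879 - 246/199 = -114600167/199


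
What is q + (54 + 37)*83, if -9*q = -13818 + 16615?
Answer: 65180/9 ≈ 7242.2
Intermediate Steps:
q = -2797/9 (q = -(-13818 + 16615)/9 = -⅑*2797 = -2797/9 ≈ -310.78)
q + (54 + 37)*83 = -2797/9 + (54 + 37)*83 = -2797/9 + 91*83 = -2797/9 + 7553 = 65180/9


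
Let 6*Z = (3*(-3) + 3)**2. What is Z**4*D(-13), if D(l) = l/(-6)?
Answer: 2808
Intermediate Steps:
Z = 6 (Z = (3*(-3) + 3)**2/6 = (-9 + 3)**2/6 = (1/6)*(-6)**2 = (1/6)*36 = 6)
D(l) = -l/6 (D(l) = l*(-1/6) = -l/6)
Z**4*D(-13) = 6**4*(-1/6*(-13)) = 1296*(13/6) = 2808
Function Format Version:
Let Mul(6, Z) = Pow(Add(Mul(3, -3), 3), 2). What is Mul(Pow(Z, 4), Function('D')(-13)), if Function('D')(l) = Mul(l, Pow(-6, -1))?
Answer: 2808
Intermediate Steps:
Z = 6 (Z = Mul(Rational(1, 6), Pow(Add(Mul(3, -3), 3), 2)) = Mul(Rational(1, 6), Pow(Add(-9, 3), 2)) = Mul(Rational(1, 6), Pow(-6, 2)) = Mul(Rational(1, 6), 36) = 6)
Function('D')(l) = Mul(Rational(-1, 6), l) (Function('D')(l) = Mul(l, Rational(-1, 6)) = Mul(Rational(-1, 6), l))
Mul(Pow(Z, 4), Function('D')(-13)) = Mul(Pow(6, 4), Mul(Rational(-1, 6), -13)) = Mul(1296, Rational(13, 6)) = 2808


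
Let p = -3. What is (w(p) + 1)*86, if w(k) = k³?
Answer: -2236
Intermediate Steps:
(w(p) + 1)*86 = ((-3)³ + 1)*86 = (-27 + 1)*86 = -26*86 = -2236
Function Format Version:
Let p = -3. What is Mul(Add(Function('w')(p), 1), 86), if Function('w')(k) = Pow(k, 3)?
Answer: -2236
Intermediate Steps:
Mul(Add(Function('w')(p), 1), 86) = Mul(Add(Pow(-3, 3), 1), 86) = Mul(Add(-27, 1), 86) = Mul(-26, 86) = -2236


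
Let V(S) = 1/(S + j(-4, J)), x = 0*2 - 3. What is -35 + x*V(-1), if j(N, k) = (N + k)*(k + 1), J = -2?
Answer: -178/5 ≈ -35.600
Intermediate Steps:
x = -3 (x = 0 - 3 = -3)
j(N, k) = (1 + k)*(N + k) (j(N, k) = (N + k)*(1 + k) = (1 + k)*(N + k))
V(S) = 1/(6 + S) (V(S) = 1/(S + (-4 - 2 + (-2)**2 - 4*(-2))) = 1/(S + (-4 - 2 + 4 + 8)) = 1/(S + 6) = 1/(6 + S))
-35 + x*V(-1) = -35 - 3/(6 - 1) = -35 - 3/5 = -178/5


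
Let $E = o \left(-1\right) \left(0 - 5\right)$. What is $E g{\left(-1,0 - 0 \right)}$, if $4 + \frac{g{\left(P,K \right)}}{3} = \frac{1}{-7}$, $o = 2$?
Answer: $- \frac{870}{7} \approx -124.29$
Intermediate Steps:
$g{\left(P,K \right)} = - \frac{87}{7}$ ($g{\left(P,K \right)} = -12 + \frac{3}{-7} = -12 + 3 \left(- \frac{1}{7}\right) = -12 - \frac{3}{7} = - \frac{87}{7}$)
$E = 10$ ($E = 2 \left(-1\right) \left(0 - 5\right) = - 2 \left(0 - 5\right) = \left(-2\right) \left(-5\right) = 10$)
$E g{\left(-1,0 - 0 \right)} = 10 \left(- \frac{87}{7}\right) = - \frac{870}{7}$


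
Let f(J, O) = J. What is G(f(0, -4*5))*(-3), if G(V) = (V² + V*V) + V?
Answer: 0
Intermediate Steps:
G(V) = V + 2*V² (G(V) = (V² + V²) + V = 2*V² + V = V + 2*V²)
G(f(0, -4*5))*(-3) = (0*(1 + 2*0))*(-3) = (0*(1 + 0))*(-3) = (0*1)*(-3) = 0*(-3) = 0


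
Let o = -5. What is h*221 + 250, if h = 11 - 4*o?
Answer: 7101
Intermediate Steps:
h = 31 (h = 11 - 4*(-5) = 11 + 20 = 31)
h*221 + 250 = 31*221 + 250 = 6851 + 250 = 7101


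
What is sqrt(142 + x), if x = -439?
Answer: 3*I*sqrt(33) ≈ 17.234*I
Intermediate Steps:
sqrt(142 + x) = sqrt(142 - 439) = sqrt(-297) = 3*I*sqrt(33)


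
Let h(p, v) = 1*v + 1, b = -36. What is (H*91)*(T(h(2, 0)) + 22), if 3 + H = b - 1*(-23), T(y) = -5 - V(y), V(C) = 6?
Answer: -16016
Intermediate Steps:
h(p, v) = 1 + v (h(p, v) = v + 1 = 1 + v)
T(y) = -11 (T(y) = -5 - 1*6 = -5 - 6 = -11)
H = -16 (H = -3 + (-36 - 1*(-23)) = -3 + (-36 + 23) = -3 - 13 = -16)
(H*91)*(T(h(2, 0)) + 22) = (-16*91)*(-11 + 22) = -1456*11 = -16016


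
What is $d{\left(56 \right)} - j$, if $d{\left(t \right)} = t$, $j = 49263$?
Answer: $-49207$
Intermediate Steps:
$d{\left(56 \right)} - j = 56 - 49263 = -49207$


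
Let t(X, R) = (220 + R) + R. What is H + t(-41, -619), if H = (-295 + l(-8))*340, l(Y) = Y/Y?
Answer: -100978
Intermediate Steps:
l(Y) = 1
H = -99960 (H = (-295 + 1)*340 = -294*340 = -99960)
t(X, R) = 220 + 2*R
H + t(-41, -619) = -99960 + (220 + 2*(-619)) = -99960 + (220 - 1238) = -99960 - 1018 = -100978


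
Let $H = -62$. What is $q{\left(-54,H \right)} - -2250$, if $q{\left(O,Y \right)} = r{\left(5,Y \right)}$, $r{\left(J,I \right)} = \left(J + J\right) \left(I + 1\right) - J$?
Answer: $1635$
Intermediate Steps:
$r{\left(J,I \right)} = - J + 2 J \left(1 + I\right)$ ($r{\left(J,I \right)} = 2 J \left(1 + I\right) - J = - J + 2 J \left(1 + I\right)$)
$q{\left(O,Y \right)} = 5 + 10 Y$ ($q{\left(O,Y \right)} = 5 \left(1 + 2 Y\right) = 5 + 10 Y$)
$q{\left(-54,H \right)} - -2250 = \left(5 + 10 \left(-62\right)\right) - -2250 = \left(5 - 620\right) + 2250 = -615 + 2250 = 1635$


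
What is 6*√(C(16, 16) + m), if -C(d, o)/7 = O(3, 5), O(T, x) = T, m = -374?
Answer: 6*I*√395 ≈ 119.25*I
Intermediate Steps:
C(d, o) = -21 (C(d, o) = -7*3 = -21)
6*√(C(16, 16) + m) = 6*√(-21 - 374) = 6*√(-395) = 6*(I*√395) = 6*I*√395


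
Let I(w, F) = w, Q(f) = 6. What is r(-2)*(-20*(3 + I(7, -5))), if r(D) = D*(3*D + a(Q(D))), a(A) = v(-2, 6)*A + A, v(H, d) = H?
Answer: -4800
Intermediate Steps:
a(A) = -A (a(A) = -2*A + A = -A)
r(D) = D*(-6 + 3*D) (r(D) = D*(3*D - 1*6) = D*(3*D - 6) = D*(-6 + 3*D))
r(-2)*(-20*(3 + I(7, -5))) = (3*(-2)*(-2 - 2))*(-20*(3 + 7)) = (3*(-2)*(-4))*(-20*10) = 24*(-200) = -4800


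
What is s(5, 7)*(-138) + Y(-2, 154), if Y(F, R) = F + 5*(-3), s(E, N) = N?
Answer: -983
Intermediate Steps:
Y(F, R) = -15 + F (Y(F, R) = F - 15 = -15 + F)
s(5, 7)*(-138) + Y(-2, 154) = 7*(-138) + (-15 - 2) = -966 - 17 = -983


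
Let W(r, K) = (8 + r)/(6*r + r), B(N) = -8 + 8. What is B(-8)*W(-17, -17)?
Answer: 0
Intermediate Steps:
B(N) = 0
W(r, K) = (8 + r)/(7*r) (W(r, K) = (8 + r)/((7*r)) = (8 + r)*(1/(7*r)) = (8 + r)/(7*r))
B(-8)*W(-17, -17) = 0*((1/7)*(8 - 17)/(-17)) = 0*((1/7)*(-1/17)*(-9)) = 0*(9/119) = 0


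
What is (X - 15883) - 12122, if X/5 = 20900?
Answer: 76495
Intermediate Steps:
X = 104500 (X = 5*20900 = 104500)
(X - 15883) - 12122 = (104500 - 15883) - 12122 = 88617 - 12122 = 76495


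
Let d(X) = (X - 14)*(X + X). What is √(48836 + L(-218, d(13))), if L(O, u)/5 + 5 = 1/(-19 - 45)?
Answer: √3123899/8 ≈ 220.93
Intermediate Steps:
d(X) = 2*X*(-14 + X) (d(X) = (-14 + X)*(2*X) = 2*X*(-14 + X))
L(O, u) = -1605/64 (L(O, u) = -25 + 5/(-19 - 45) = -25 + 5/(-64) = -25 + 5*(-1/64) = -25 - 5/64 = -1605/64)
√(48836 + L(-218, d(13))) = √(48836 - 1605/64) = √(3123899/64) = √3123899/8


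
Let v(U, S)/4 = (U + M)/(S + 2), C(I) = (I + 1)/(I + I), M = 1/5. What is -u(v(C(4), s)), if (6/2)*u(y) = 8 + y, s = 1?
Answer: -91/30 ≈ -3.0333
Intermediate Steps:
M = ⅕ ≈ 0.20000
C(I) = (1 + I)/(2*I) (C(I) = (1 + I)/((2*I)) = (1 + I)*(1/(2*I)) = (1 + I)/(2*I))
v(U, S) = 4*(⅕ + U)/(2 + S) (v(U, S) = 4*((U + ⅕)/(S + 2)) = 4*((⅕ + U)/(2 + S)) = 4*(⅕ + U)/(2 + S))
u(y) = 8/3 + y/3 (u(y) = (8 + y)/3 = 8/3 + y/3)
-u(v(C(4), s)) = -(8/3 + (4*(1 + 5*((½)*(1 + 4)/4))/(5*(2 + 1)))/3) = -(8/3 + ((⅘)*(1 + 5*((½)*(¼)*5))/3)/3) = -(8/3 + ((⅘)*(⅓)*(1 + 5*(5/8)))/3) = -(8/3 + ((⅘)*(⅓)*(1 + 25/8))/3) = -(8/3 + ((⅘)*(⅓)*(33/8))/3) = -(8/3 + (⅓)*(11/10)) = -(8/3 + 11/30) = -1*91/30 = -91/30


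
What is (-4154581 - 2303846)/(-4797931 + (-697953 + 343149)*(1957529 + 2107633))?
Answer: 6458427/1442340536179 ≈ 4.4777e-6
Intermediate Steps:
(-4154581 - 2303846)/(-4797931 + (-697953 + 343149)*(1957529 + 2107633)) = -6458427/(-4797931 - 354804*4065162) = -6458427/(-4797931 - 1442335738248) = -6458427/(-1442340536179) = -6458427*(-1/1442340536179) = 6458427/1442340536179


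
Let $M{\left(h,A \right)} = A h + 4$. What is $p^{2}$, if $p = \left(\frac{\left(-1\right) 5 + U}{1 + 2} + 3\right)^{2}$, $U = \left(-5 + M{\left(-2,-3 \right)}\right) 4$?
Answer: $4096$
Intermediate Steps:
$M{\left(h,A \right)} = 4 + A h$
$U = 20$ ($U = \left(-5 + \left(4 - -6\right)\right) 4 = \left(-5 + \left(4 + 6\right)\right) 4 = \left(-5 + 10\right) 4 = 5 \cdot 4 = 20$)
$p = 64$ ($p = \left(\frac{\left(-1\right) 5 + 20}{1 + 2} + 3\right)^{2} = \left(\frac{-5 + 20}{3} + 3\right)^{2} = \left(15 \cdot \frac{1}{3} + 3\right)^{2} = \left(5 + 3\right)^{2} = 8^{2} = 64$)
$p^{2} = 64^{2} = 4096$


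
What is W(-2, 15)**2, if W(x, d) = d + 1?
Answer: 256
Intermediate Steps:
W(x, d) = 1 + d
W(-2, 15)**2 = (1 + 15)**2 = 16**2 = 256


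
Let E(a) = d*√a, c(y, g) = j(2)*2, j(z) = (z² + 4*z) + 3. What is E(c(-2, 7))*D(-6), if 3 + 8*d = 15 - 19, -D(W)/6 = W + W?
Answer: -63*√30 ≈ -345.07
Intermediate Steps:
D(W) = -12*W (D(W) = -6*(W + W) = -12*W)
d = -7/8 (d = -3/8 + (15 - 19)/8 = -3/8 + (⅛)*(-4) = -3/8 - ½ = -7/8 ≈ -0.87500)
j(z) = 3 + z² + 4*z
c(y, g) = 30 (c(y, g) = (3 + 2² + 4*2)*2 = (3 + 4 + 8)*2 = 15*2 = 30)
E(a) = -7*√a/8
E(c(-2, 7))*D(-6) = (-7*√30/8)*(-12*(-6)) = -7*√30/8*72 = -63*√30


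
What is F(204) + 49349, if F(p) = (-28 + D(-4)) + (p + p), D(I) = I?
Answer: 49725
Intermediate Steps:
F(p) = -32 + 2*p (F(p) = (-28 - 4) + (p + p) = -32 + 2*p)
F(204) + 49349 = (-32 + 2*204) + 49349 = (-32 + 408) + 49349 = 376 + 49349 = 49725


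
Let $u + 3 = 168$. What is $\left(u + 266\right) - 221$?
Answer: $210$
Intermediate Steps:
$u = 165$ ($u = -3 + 168 = 165$)
$\left(u + 266\right) - 221 = \left(165 + 266\right) - 221 = 431 - 221 = 210$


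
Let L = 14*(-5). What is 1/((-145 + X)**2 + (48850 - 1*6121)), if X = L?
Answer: 1/88954 ≈ 1.1242e-5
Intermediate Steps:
L = -70
X = -70
1/((-145 + X)**2 + (48850 - 1*6121)) = 1/((-145 - 70)**2 + (48850 - 1*6121)) = 1/((-215)**2 + (48850 - 6121)) = 1/(46225 + 42729) = 1/88954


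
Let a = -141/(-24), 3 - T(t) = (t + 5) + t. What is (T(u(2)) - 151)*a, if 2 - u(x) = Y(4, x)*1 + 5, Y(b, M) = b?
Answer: -6533/8 ≈ -816.63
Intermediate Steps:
u(x) = -7 (u(x) = 2 - (4*1 + 5) = 2 - (4 + 5) = 2 - 1*9 = 2 - 9 = -7)
T(t) = -2 - 2*t (T(t) = 3 - ((t + 5) + t) = 3 - ((5 + t) + t) = 3 - (5 + 2*t) = 3 + (-5 - 2*t) = -2 - 2*t)
a = 47/8 (a = -141*(-1/24) = 47/8 ≈ 5.8750)
(T(u(2)) - 151)*a = ((-2 - 2*(-7)) - 151)*(47/8) = ((-2 + 14) - 151)*(47/8) = (12 - 151)*(47/8) = -139*47/8 = -6533/8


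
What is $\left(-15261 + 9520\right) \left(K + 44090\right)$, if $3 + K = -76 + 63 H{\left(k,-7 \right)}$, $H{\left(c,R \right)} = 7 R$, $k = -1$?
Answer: $-234944684$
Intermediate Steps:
$K = -3166$ ($K = -3 + \left(-76 + 63 \cdot 7 \left(-7\right)\right) = -3 + \left(-76 + 63 \left(-49\right)\right) = -3 - 3163 = -3166$)
$\left(-15261 + 9520\right) \left(K + 44090\right) = \left(-15261 + 9520\right) \left(-3166 + 44090\right) = \left(-5741\right) 40924 = -234944684$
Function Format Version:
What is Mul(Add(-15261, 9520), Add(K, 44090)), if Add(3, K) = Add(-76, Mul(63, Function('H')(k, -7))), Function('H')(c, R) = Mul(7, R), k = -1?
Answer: -234944684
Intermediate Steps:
K = -3166 (K = Add(-3, Add(-76, Mul(63, Mul(7, -7)))) = Add(-3, Add(-76, Mul(63, -49))) = Add(-3, Add(-76, -3087)) = Add(-3, -3163) = -3166)
Mul(Add(-15261, 9520), Add(K, 44090)) = Mul(Add(-15261, 9520), Add(-3166, 44090)) = Mul(-5741, 40924) = -234944684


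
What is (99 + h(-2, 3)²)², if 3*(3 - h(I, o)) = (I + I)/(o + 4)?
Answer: 2318229904/194481 ≈ 11920.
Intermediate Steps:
h(I, o) = 3 - 2*I/(3*(4 + o)) (h(I, o) = 3 - (I + I)/(3*(o + 4)) = 3 - 2*I/(3*(4 + o)))
(99 + h(-2, 3)²)² = (99 + ((36 - 2*(-2) + 9*3)/(3*(4 + 3)))²)² = (99 + ((⅓)*(36 + 4 + 27)/7)²)² = (99 + ((⅓)*(⅐)*67)²)² = (99 + (67/21)²)² = (99 + 4489/441)² = (48148/441)² = 2318229904/194481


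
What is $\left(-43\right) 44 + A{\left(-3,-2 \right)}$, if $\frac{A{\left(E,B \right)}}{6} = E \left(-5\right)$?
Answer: $-1802$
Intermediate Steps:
$A{\left(E,B \right)} = - 30 E$ ($A{\left(E,B \right)} = 6 E \left(-5\right) = 6 \left(- 5 E\right) = - 30 E$)
$\left(-43\right) 44 + A{\left(-3,-2 \right)} = \left(-43\right) 44 - -90 = -1892 + 90 = -1802$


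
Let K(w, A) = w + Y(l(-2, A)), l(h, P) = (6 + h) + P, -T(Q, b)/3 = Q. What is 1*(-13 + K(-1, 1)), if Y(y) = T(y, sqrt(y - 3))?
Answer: -29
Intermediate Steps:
T(Q, b) = -3*Q
l(h, P) = 6 + P + h
Y(y) = -3*y
K(w, A) = -12 + w - 3*A (K(w, A) = w - 3*(6 + A - 2) = w - 3*(4 + A) = w + (-12 - 3*A) = -12 + w - 3*A)
1*(-13 + K(-1, 1)) = 1*(-13 + (-12 - 1 - 3*1)) = 1*(-13 + (-12 - 1 - 3)) = 1*(-13 - 16) = 1*(-29) = -29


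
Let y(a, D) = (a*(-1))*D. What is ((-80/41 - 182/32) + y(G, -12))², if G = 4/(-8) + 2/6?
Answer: 39980329/430336 ≈ 92.905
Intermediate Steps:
G = -⅙ (G = 4*(-⅛) + 2*(⅙) = -½ + ⅓ = -⅙ ≈ -0.16667)
y(a, D) = -D*a (y(a, D) = (-a)*D = -D*a)
((-80/41 - 182/32) + y(G, -12))² = ((-80/41 - 182/32) - 1*(-12)*(-⅙))² = ((-80*1/41 - 182*1/32) - 2)² = ((-80/41 - 91/16) - 2)² = (-5011/656 - 2)² = (-6323/656)² = 39980329/430336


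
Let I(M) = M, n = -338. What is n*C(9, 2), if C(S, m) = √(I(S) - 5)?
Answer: -676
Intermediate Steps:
C(S, m) = √(-5 + S) (C(S, m) = √(S - 5) = √(-5 + S))
n*C(9, 2) = -338*√(-5 + 9) = -338*√4 = -338*2 = -676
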